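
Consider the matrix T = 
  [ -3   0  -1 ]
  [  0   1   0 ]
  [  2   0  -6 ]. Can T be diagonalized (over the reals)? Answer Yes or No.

Yes

Characteristic polynomial: p(λ) = λ^3 + 8λ^2 + 11λ - 20 = (λ - 1)(λ + 4)(λ + 5).
All 3 eigenvalues are distinct, so T is diagonalizable.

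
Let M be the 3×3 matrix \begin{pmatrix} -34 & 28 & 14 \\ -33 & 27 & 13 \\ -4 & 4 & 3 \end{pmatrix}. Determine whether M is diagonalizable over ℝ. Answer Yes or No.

Characteristic polynomial: p(λ) = λ^3 + 4λ^2 - 11λ + 6 = (λ - 1)^2(λ + 6).
λ = 1 has algebraic multiplicity 2; rank(M − 1I) = 2, so geometric multiplicity = 1.
Geometric multiplicity < algebraic multiplicity, so M is not diagonalizable.

No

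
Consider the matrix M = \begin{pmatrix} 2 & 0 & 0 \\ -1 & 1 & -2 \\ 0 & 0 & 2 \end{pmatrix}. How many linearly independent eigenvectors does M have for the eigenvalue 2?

2

M − 2I = [[0, 0, 0], [-1, -1, -2], [0, 0, 0]].
This matrix has rank 1, so its null space has dimension 3 − 1 = 2.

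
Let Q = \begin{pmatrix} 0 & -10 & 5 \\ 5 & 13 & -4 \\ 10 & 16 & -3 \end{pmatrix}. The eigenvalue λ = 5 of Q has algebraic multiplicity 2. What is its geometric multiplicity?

1

Q − 5I = [[-5, -10, 5], [5, 8, -4], [10, 16, -8]].
This matrix has rank 2, so its null space has dimension 3 − 2 = 1.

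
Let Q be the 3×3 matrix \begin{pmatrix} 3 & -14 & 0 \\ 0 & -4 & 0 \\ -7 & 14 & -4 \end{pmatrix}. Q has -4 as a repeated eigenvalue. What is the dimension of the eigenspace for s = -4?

Q + 4I = [[7, -14, 0], [0, 0, 0], [-7, 14, 0]].
This matrix has rank 1, so its null space has dimension 3 − 1 = 2.

2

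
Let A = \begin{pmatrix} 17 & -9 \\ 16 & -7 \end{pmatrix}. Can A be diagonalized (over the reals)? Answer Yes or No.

No

Characteristic polynomial: p(r) = r^2 - 10r + 25 = (r - 5)^2.
r = 5 has algebraic multiplicity 2; rank(A − 5I) = 1, so geometric multiplicity = 1.
Geometric multiplicity < algebraic multiplicity, so A is not diagonalizable.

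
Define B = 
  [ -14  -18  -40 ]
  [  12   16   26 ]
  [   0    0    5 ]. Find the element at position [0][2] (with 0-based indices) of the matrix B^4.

-2916

Characteristic polynomial: s^3 - 7s^2 + 2s + 40 = (s - 5)(s - 4)(s + 2), so the eigenvalues are -2, 4, 5.
s=-2: eigenvector (3, -2, 0).
s=4: eigenvector (-1, 1, 0).
s=5: eigenvector (-4, 2, 1).
P = [[3, -1, -4], [-2, 1, 2], [0, 0, 1]], D = diag(-2, 4, 5), P⁻¹ = [[1, 1, 2], [2, 3, 2], [0, 0, 1]].
B⁴ = P·diag(16, 256, 625)·P⁻¹ = [[-464, -720, -2916], [480, 736, 1698], [0, 0, 625]].
The requested entry is -2916.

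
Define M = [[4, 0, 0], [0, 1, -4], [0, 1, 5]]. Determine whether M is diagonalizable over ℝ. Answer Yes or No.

Characteristic polynomial: p(t) = t^3 - 10t^2 + 33t - 36 = (t - 4)(t - 3)^2.
t = 3 has algebraic multiplicity 2; rank(M − 3I) = 2, so geometric multiplicity = 1.
Geometric multiplicity < algebraic multiplicity, so M is not diagonalizable.

No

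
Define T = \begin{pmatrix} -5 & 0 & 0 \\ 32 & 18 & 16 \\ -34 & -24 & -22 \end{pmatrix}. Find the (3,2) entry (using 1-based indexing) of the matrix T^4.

3840

Characteristic polynomial: r^3 + 9r^2 + 8r - 60 = (r - 2)(r + 5)(r + 6), so the eigenvalues are -6, -5, 2.
r=2: eigenvector (0, 1, -1).
r=-5: eigenvector (1, 0, -2).
r=-6: eigenvector (0, -2, 3).
P = [[0, 1, 0], [1, 0, -2], [-1, -2, 3]], D = diag(2, -5, -6), P⁻¹ = [[4, 3, 2], [1, 0, 0], [2, 1, 1]].
T⁴ = P·diag(16, 625, 1296)·P⁻¹ = [[625, 0, 0], [-5120, -2544, -2560], [6462, 3840, 3856]].
The requested entry is 3840.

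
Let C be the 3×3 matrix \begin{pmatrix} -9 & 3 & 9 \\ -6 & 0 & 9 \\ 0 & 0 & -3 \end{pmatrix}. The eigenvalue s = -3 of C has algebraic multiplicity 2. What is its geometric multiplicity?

C + 3I = [[-6, 3, 9], [-6, 3, 9], [0, 0, 0]].
This matrix has rank 1, so its null space has dimension 3 − 1 = 2.

2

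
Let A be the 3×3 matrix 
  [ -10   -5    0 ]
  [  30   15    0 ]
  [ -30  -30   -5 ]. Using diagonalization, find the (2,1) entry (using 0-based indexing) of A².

Characteristic polynomial: t^3 - 25t = t(t - 5)(t + 5), so the eigenvalues are -5, 0, 5.
t=-5: eigenvector (0, 0, 1).
t=5: eigenvector (-1, 3, -6).
t=0: eigenvector (1, -2, 6).
P = [[0, -1, 1], [0, 3, -2], [1, -6, 6]], D = diag(-5, 5, 0), P⁻¹ = [[-6, 0, 1], [2, 1, 0], [3, 1, 0]].
A² = P·diag(25, 25, 0)·P⁻¹ = [[-50, -25, 0], [150, 75, 0], [-450, -150, 25]].
The requested entry is -150.

-150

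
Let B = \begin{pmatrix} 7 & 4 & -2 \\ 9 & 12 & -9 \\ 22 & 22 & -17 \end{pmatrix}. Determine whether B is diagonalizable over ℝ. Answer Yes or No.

Yes

Characteristic polynomial: p(t) = t^3 - 2t^2 - 33t + 90 = (t - 5)(t - 3)(t + 6).
All 3 eigenvalues are distinct, so B is diagonalizable.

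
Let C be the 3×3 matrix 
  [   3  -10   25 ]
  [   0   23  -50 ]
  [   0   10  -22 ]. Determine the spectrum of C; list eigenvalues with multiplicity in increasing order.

Characteristic polynomial: p(μ) = μ^3 - 4μ^2 - 3μ + 18 = (μ - 3)^2(μ + 2).
Roots (with multiplicity): -2, 3, 3.

-2, 3, 3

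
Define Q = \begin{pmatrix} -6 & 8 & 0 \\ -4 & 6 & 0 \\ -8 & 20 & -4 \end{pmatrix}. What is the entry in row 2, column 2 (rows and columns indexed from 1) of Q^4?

Characteristic polynomial: s^3 + 4s^2 - 4s - 16 = (s - 2)(s + 2)(s + 4), so the eigenvalues are -4, -2, 2.
s=-2: eigenvector (2, 1, 2).
s=2: eigenvector (1, 1, 2).
s=-4: eigenvector (0, 0, 1).
P = [[2, 1, 0], [1, 1, 0], [2, 2, 1]], D = diag(-2, 2, -4), P⁻¹ = [[1, -1, 0], [-1, 2, 0], [0, -2, 1]].
Q⁴ = P·diag(16, 16, 256)·P⁻¹ = [[16, 0, 0], [0, 16, 0], [0, -480, 256]].
The requested entry is 16.

16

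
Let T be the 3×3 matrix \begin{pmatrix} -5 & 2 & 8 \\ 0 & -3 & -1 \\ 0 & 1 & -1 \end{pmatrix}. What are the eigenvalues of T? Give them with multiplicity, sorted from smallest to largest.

Characteristic polynomial: p(r) = r^3 + 9r^2 + 24r + 20 = (r + 2)^2(r + 5).
Roots (with multiplicity): -5, -2, -2.

-5, -2, -2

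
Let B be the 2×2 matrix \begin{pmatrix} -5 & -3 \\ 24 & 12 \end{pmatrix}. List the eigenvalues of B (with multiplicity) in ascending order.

3, 4

Characteristic polynomial: p(μ) = μ^2 - 7μ + 12 = (μ - 4)(μ - 3).
Roots (with multiplicity): 3, 4.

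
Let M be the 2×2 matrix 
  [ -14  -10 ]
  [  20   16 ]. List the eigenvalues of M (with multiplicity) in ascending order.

-4, 6

Characteristic polynomial: p(r) = r^2 - 2r - 24 = (r - 6)(r + 4).
Roots (with multiplicity): -4, 6.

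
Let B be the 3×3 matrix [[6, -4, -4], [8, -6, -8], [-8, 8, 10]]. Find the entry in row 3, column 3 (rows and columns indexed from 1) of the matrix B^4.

2576

Characteristic polynomial: s^3 - 10s^2 + 28s - 24 = (s - 6)(s - 2)^2, so the eigenvalues are 2, 2, 6.
s=6: eigenvector (1, 2, -2).
s=2: eigenvector (1, 1, 0).
s=2: eigenvector (0, -1, 1).
P = [[1, 1, 0], [2, 1, -1], [-2, 0, 1]], D = diag(6, 2, 2), P⁻¹ = [[1, -1, -1], [0, 1, 1], [2, -2, -1]].
B⁴ = P·diag(1296, 16, 16)·P⁻¹ = [[1296, -1280, -1280], [2560, -2544, -2560], [-2560, 2560, 2576]].
The requested entry is 2576.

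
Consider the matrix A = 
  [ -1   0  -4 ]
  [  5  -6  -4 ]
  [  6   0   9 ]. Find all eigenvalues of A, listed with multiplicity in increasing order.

Characteristic polynomial: p(λ) = λ^3 - 2λ^2 - 33λ + 90 = (λ - 5)(λ - 3)(λ + 6).
Roots (with multiplicity): -6, 3, 5.

-6, 3, 5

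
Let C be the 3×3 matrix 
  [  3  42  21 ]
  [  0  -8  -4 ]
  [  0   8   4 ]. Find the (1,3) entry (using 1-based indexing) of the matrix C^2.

Characteristic polynomial: μ^3 + μ^2 - 12μ = μ(μ - 3)(μ + 4), so the eigenvalues are -4, 0, 3.
μ=3: eigenvector (1, 0, 0).
μ=-4: eigenvector (-3, 1, -1).
μ=0: eigenvector (0, 1, -2).
P = [[1, -3, 0], [0, 1, 1], [0, -1, -2]], D = diag(3, -4, 0), P⁻¹ = [[1, 6, 3], [0, 2, 1], [0, -1, -1]].
C² = P·diag(9, 16, 0)·P⁻¹ = [[9, -42, -21], [0, 32, 16], [0, -32, -16]].
The requested entry is -21.

-21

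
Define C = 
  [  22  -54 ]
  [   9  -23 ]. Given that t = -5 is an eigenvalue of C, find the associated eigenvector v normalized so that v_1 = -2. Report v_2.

-1

C + 5I = [[27, -54], [9, -18]].
Solving (C + 5I)v = 0 gives the eigenspace spanned by (-2, -1).
With v_1 = -2, v = (-2, -1), so v_2 = -1.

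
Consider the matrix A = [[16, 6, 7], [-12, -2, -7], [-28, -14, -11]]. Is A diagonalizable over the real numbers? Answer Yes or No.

Characteristic polynomial: p(r) = r^3 - 3r^2 - 16r + 48 = (r - 4)(r - 3)(r + 4).
All 3 eigenvalues are distinct, so A is diagonalizable.

Yes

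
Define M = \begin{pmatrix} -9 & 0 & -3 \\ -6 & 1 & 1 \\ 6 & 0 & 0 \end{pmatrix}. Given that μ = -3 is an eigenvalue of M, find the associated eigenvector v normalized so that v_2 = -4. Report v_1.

-2

M + 3I = [[-6, 0, -3], [-6, 4, 1], [6, 0, 3]].
Solving (M + 3I)v = 0 gives the eigenspace spanned by (-2, -4, 4).
With v_2 = -4, v = (-2, -4, 4), so v_1 = -2.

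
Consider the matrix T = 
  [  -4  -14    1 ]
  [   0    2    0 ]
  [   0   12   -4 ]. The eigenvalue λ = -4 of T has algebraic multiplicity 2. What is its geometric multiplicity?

1

T + 4I = [[0, -14, 1], [0, 6, 0], [0, 12, 0]].
This matrix has rank 2, so its null space has dimension 3 − 2 = 1.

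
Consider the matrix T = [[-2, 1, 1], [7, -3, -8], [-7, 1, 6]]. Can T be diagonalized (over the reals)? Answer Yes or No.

Characteristic polynomial: p(μ) = μ^3 - μ^2 - 16μ - 20 = (μ - 5)(μ + 2)^2.
μ = -2 has algebraic multiplicity 2; rank(T + 2I) = 2, so geometric multiplicity = 1.
Geometric multiplicity < algebraic multiplicity, so T is not diagonalizable.

No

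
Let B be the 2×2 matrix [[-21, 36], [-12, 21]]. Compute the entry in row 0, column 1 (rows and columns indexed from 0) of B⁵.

Characteristic polynomial: t^2 - 9 = (t - 3)(t + 3), so the eigenvalues are -3, 3.
t=3: eigenvector (-3, -2).
t=-3: eigenvector (2, 1).
P = [[-3, 2], [-2, 1]], D = diag(3, -3), P⁻¹ = [[1, -2], [2, -3]].
B⁵ = P·diag(243, -243)·P⁻¹ = [[-1701, 2916], [-972, 1701]].
The requested entry is 2916.

2916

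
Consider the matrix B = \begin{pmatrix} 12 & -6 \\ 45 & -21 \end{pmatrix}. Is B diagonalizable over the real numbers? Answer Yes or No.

Yes

Characteristic polynomial: p(μ) = μ^2 + 9μ + 18 = (μ + 3)(μ + 6).
All 2 eigenvalues are distinct, so B is diagonalizable.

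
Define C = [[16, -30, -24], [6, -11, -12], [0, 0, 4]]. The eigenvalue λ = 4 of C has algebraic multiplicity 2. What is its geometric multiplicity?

C − 4I = [[12, -30, -24], [6, -15, -12], [0, 0, 0]].
This matrix has rank 1, so its null space has dimension 3 − 1 = 2.

2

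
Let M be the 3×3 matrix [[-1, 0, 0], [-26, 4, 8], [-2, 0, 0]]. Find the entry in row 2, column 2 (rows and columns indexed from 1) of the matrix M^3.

64

Characteristic polynomial: μ^3 - 3μ^2 - 4μ = μ(μ - 4)(μ + 1), so the eigenvalues are -1, 0, 4.
μ=-1: eigenvector (1, 2, 2).
μ=4: eigenvector (0, 1, 0).
μ=0: eigenvector (0, -2, 1).
P = [[1, 0, 0], [2, 1, -2], [2, 0, 1]], D = diag(-1, 4, 0), P⁻¹ = [[1, 0, 0], [-6, 1, 2], [-2, 0, 1]].
M³ = P·diag(-1, 64, 0)·P⁻¹ = [[-1, 0, 0], [-386, 64, 128], [-2, 0, 0]].
The requested entry is 64.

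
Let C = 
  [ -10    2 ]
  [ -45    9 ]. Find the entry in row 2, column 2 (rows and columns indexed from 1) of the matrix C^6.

Characteristic polynomial: μ^2 + μ = μ(μ + 1), so the eigenvalues are -1, 0.
μ=-1: eigenvector (-2, -9).
μ=0: eigenvector (1, 5).
P = [[-2, 1], [-9, 5]], D = diag(-1, 0), P⁻¹ = [[-5, 1], [-9, 2]].
C⁶ = P·diag(1, 0)·P⁻¹ = [[10, -2], [45, -9]].
The requested entry is -9.

-9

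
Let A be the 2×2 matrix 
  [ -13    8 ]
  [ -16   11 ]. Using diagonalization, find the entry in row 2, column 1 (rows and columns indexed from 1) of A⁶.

29792

Characteristic polynomial: s^2 + 2s - 15 = (s - 3)(s + 5), so the eigenvalues are -5, 3.
s=-5: eigenvector (1, 1).
s=3: eigenvector (1, 2).
P = [[1, 1], [1, 2]], D = diag(-5, 3), P⁻¹ = [[2, -1], [-1, 1]].
A⁶ = P·diag(15625, 729)·P⁻¹ = [[30521, -14896], [29792, -14167]].
The requested entry is 29792.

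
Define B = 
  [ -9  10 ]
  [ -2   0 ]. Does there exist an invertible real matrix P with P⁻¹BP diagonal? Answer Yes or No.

Yes

Characteristic polynomial: p(λ) = λ^2 + 9λ + 20 = (λ + 4)(λ + 5).
All 2 eigenvalues are distinct, so B is diagonalizable.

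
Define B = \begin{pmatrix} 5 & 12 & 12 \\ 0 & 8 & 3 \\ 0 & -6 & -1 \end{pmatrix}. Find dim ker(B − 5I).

B − 5I = [[0, 12, 12], [0, 3, 3], [0, -6, -6]].
This matrix has rank 1, so its null space has dimension 3 − 1 = 2.

2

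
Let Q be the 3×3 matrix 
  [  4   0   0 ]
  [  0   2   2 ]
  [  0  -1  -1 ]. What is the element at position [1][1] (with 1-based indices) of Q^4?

Characteristic polynomial: s^3 - 5s^2 + 4s = s(s - 4)(s - 1), so the eigenvalues are 0, 1, 4.
s=4: eigenvector (1, 0, 0).
s=0: eigenvector (0, 1, -1).
s=1: eigenvector (0, 2, -1).
P = [[1, 0, 0], [0, 1, 2], [0, -1, -1]], D = diag(4, 0, 1), P⁻¹ = [[1, 0, 0], [0, -1, -2], [0, 1, 1]].
Q⁴ = P·diag(256, 0, 1)·P⁻¹ = [[256, 0, 0], [0, 2, 2], [0, -1, -1]].
The requested entry is 256.

256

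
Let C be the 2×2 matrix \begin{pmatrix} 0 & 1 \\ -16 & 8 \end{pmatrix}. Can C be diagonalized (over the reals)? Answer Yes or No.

No

Characteristic polynomial: p(λ) = λ^2 - 8λ + 16 = (λ - 4)^2.
λ = 4 has algebraic multiplicity 2; rank(C − 4I) = 1, so geometric multiplicity = 1.
Geometric multiplicity < algebraic multiplicity, so C is not diagonalizable.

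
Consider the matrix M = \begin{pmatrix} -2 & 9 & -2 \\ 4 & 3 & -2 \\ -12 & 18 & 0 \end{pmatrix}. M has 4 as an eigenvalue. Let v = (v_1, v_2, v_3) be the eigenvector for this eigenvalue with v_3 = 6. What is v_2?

4

M − 4I = [[-6, 9, -2], [4, -1, -2], [-12, 18, -4]].
Solving (M − 4I)v = 0 gives the eigenspace spanned by (4, 4, 6).
With v_3 = 6, v = (4, 4, 6), so v_2 = 4.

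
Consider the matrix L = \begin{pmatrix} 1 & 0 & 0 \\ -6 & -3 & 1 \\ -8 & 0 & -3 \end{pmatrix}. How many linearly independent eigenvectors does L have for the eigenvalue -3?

1

L + 3I = [[4, 0, 0], [-6, 0, 1], [-8, 0, 0]].
This matrix has rank 2, so its null space has dimension 3 − 2 = 1.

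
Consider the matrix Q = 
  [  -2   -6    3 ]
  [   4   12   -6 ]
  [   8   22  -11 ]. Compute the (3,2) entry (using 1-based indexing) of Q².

-26

Characteristic polynomial: λ^3 + λ^2 - 2λ = λ(λ - 1)(λ + 2), so the eigenvalues are -2, 0, 1.
λ=-2: eigenvector (1, -2, -4).
λ=0: eigenvector (0, 1, 2).
λ=1: eigenvector (1, -2, -3).
P = [[1, 0, 1], [-2, 1, -2], [-4, 2, -3]], D = diag(-2, 0, 1), P⁻¹ = [[1, 2, -1], [2, 1, 0], [0, -2, 1]].
Q² = P·diag(4, 0, 1)·P⁻¹ = [[4, 6, -3], [-8, -12, 6], [-16, -26, 13]].
The requested entry is -26.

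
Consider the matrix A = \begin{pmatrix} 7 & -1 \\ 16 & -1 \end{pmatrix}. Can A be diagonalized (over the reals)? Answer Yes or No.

Characteristic polynomial: p(λ) = λ^2 - 6λ + 9 = (λ - 3)^2.
λ = 3 has algebraic multiplicity 2; rank(A − 3I) = 1, so geometric multiplicity = 1.
Geometric multiplicity < algebraic multiplicity, so A is not diagonalizable.

No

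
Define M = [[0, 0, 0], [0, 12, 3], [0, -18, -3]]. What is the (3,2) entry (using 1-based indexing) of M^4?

-7290

Characteristic polynomial: r^3 - 9r^2 + 18r = r(r - 6)(r - 3), so the eigenvalues are 0, 3, 6.
r=0: eigenvector (1, 0, 0).
r=6: eigenvector (0, 1, -2).
r=3: eigenvector (0, -1, 3).
P = [[1, 0, 0], [0, 1, -1], [0, -2, 3]], D = diag(0, 6, 3), P⁻¹ = [[1, 0, 0], [0, 3, 1], [0, 2, 1]].
M⁴ = P·diag(0, 1296, 81)·P⁻¹ = [[0, 0, 0], [0, 3726, 1215], [0, -7290, -2349]].
The requested entry is -7290.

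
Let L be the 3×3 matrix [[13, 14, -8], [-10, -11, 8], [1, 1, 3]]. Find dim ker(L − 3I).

1

L − 3I = [[10, 14, -8], [-10, -14, 8], [1, 1, 0]].
This matrix has rank 2, so its null space has dimension 3 − 2 = 1.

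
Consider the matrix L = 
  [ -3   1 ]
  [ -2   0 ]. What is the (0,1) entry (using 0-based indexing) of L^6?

-63

Characteristic polynomial: t^2 + 3t + 2 = (t + 1)(t + 2), so the eigenvalues are -2, -1.
t=-2: eigenvector (1, 1).
t=-1: eigenvector (1, 2).
P = [[1, 1], [1, 2]], D = diag(-2, -1), P⁻¹ = [[2, -1], [-1, 1]].
L⁶ = P·diag(64, 1)·P⁻¹ = [[127, -63], [126, -62]].
The requested entry is -63.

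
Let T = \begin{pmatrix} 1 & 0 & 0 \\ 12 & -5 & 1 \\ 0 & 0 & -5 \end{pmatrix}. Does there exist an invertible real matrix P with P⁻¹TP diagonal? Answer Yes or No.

Characteristic polynomial: p(s) = s^3 + 9s^2 + 15s - 25 = (s - 1)(s + 5)^2.
s = -5 has algebraic multiplicity 2; rank(T + 5I) = 2, so geometric multiplicity = 1.
Geometric multiplicity < algebraic multiplicity, so T is not diagonalizable.

No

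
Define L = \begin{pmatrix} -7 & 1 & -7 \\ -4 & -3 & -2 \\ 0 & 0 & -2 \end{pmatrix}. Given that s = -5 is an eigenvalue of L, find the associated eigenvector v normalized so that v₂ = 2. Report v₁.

1

L + 5I = [[-2, 1, -7], [-4, 2, -2], [0, 0, 3]].
Solving (L + 5I)v = 0 gives the eigenspace spanned by (1, 2, 0).
With v₂ = 2, v = (1, 2, 0), so v₁ = 1.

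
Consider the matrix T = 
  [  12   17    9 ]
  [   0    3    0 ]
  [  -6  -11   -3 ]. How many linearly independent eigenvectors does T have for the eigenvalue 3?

1

T − 3I = [[9, 17, 9], [0, 0, 0], [-6, -11, -6]].
This matrix has rank 2, so its null space has dimension 3 − 2 = 1.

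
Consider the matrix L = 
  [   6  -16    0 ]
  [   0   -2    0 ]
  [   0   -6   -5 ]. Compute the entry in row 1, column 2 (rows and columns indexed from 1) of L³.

-448

Characteristic polynomial: λ^3 + λ^2 - 32λ - 60 = (λ - 6)(λ + 2)(λ + 5), so the eigenvalues are -5, -2, 6.
λ=6: eigenvector (1, 0, 0).
λ=-2: eigenvector (2, 1, -2).
λ=-5: eigenvector (0, 0, 1).
P = [[1, 2, 0], [0, 1, 0], [0, -2, 1]], D = diag(6, -2, -5), P⁻¹ = [[1, -2, 0], [0, 1, 0], [0, 2, 1]].
L³ = P·diag(216, -8, -125)·P⁻¹ = [[216, -448, 0], [0, -8, 0], [0, -234, -125]].
The requested entry is -448.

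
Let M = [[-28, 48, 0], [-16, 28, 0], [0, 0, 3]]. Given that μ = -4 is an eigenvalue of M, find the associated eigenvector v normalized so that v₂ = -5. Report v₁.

M + 4I = [[-24, 48, 0], [-16, 32, 0], [0, 0, 7]].
Solving (M + 4I)v = 0 gives the eigenspace spanned by (-10, -5, 0).
With v₂ = -5, v = (-10, -5, 0), so v₁ = -10.

-10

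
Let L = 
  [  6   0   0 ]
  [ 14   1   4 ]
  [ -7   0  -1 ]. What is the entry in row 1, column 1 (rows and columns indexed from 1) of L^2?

36

Characteristic polynomial: r^3 - 6r^2 - r + 6 = (r - 6)(r - 1)(r + 1), so the eigenvalues are -1, 1, 6.
r=1: eigenvector (0, 1, 0).
r=6: eigenvector (1, 2, -1).
r=-1: eigenvector (0, -2, 1).
P = [[0, 1, 0], [1, 2, -2], [0, -1, 1]], D = diag(1, 6, -1), P⁻¹ = [[0, 1, 2], [1, 0, 0], [1, 0, 1]].
L² = P·diag(1, 36, 1)·P⁻¹ = [[36, 0, 0], [70, 1, 0], [-35, 0, 1]].
The requested entry is 36.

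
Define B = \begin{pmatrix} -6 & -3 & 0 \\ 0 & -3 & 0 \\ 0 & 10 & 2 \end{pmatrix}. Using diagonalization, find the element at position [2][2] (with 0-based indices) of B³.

8

Characteristic polynomial: s^3 + 7s^2 - 36 = (s - 2)(s + 3)(s + 6), so the eigenvalues are -6, -3, 2.
s=-6: eigenvector (1, 0, 0).
s=-3: eigenvector (-1, 1, -2).
s=2: eigenvector (0, 0, 1).
P = [[1, -1, 0], [0, 1, 0], [0, -2, 1]], D = diag(-6, -3, 2), P⁻¹ = [[1, 1, 0], [0, 1, 0], [0, 2, 1]].
B³ = P·diag(-216, -27, 8)·P⁻¹ = [[-216, -189, 0], [0, -27, 0], [0, 70, 8]].
The requested entry is 8.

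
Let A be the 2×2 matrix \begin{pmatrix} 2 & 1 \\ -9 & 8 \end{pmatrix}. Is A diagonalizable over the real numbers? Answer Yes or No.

No

Characteristic polynomial: p(s) = s^2 - 10s + 25 = (s - 5)^2.
s = 5 has algebraic multiplicity 2; rank(A − 5I) = 1, so geometric multiplicity = 1.
Geometric multiplicity < algebraic multiplicity, so A is not diagonalizable.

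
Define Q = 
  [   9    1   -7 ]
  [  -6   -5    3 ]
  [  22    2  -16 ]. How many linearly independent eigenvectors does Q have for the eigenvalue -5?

1

Q + 5I = [[14, 1, -7], [-6, 0, 3], [22, 2, -11]].
This matrix has rank 2, so its null space has dimension 3 − 2 = 1.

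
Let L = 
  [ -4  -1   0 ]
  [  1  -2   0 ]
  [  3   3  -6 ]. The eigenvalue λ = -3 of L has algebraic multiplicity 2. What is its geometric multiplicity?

L + 3I = [[-1, -1, 0], [1, 1, 0], [3, 3, -3]].
This matrix has rank 2, so its null space has dimension 3 − 2 = 1.

1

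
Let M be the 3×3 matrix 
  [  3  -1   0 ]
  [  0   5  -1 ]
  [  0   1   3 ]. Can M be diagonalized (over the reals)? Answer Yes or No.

No

Characteristic polynomial: p(s) = s^3 - 11s^2 + 40s - 48 = (s - 4)^2(s - 3).
s = 4 has algebraic multiplicity 2; rank(M − 4I) = 2, so geometric multiplicity = 1.
Geometric multiplicity < algebraic multiplicity, so M is not diagonalizable.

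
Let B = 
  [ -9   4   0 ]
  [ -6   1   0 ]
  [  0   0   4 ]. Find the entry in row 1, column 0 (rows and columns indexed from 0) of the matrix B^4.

Characteristic polynomial: λ^3 + 4λ^2 - 17λ - 60 = (λ - 4)(λ + 3)(λ + 5), so the eigenvalues are -5, -3, 4.
λ=-3: eigenvector (2, 3, 0).
λ=-5: eigenvector (1, 1, 0).
λ=4: eigenvector (0, 0, 1).
P = [[2, 1, 0], [3, 1, 0], [0, 0, 1]], D = diag(-3, -5, 4), P⁻¹ = [[-1, 1, 0], [3, -2, 0], [0, 0, 1]].
B⁴ = P·diag(81, 625, 256)·P⁻¹ = [[1713, -1088, 0], [1632, -1007, 0], [0, 0, 256]].
The requested entry is 1632.

1632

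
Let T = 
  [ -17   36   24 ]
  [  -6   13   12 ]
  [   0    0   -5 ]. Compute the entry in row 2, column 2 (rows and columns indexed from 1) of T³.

253

Characteristic polynomial: μ^3 + 9μ^2 + 15μ - 25 = (μ - 1)(μ + 5)^2, so the eigenvalues are -5, -5, 1.
μ=-5: eigenvector (1, 1, -1).
μ=1: eigenvector (2, 1, 0).
μ=-5: eigenvector (2, 0, 1).
P = [[1, 2, 2], [1, 1, 0], [-1, 0, 1]], D = diag(-5, 1, -5), P⁻¹ = [[1, -2, -2], [-1, 3, 2], [1, -2, -1]].
T³ = P·diag(-125, 1, -125)·P⁻¹ = [[-377, 756, 504], [-126, 253, 252], [0, 0, -125]].
The requested entry is 253.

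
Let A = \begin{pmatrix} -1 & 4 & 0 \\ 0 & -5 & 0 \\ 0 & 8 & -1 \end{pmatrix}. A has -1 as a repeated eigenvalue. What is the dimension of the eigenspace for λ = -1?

A + 1I = [[0, 4, 0], [0, -4, 0], [0, 8, 0]].
This matrix has rank 1, so its null space has dimension 3 − 1 = 2.

2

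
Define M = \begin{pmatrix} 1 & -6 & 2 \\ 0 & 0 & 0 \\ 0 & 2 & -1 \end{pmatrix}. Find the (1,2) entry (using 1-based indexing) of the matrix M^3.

-6

Characteristic polynomial: μ^3 - μ = μ(μ - 1)(μ + 1), so the eigenvalues are -1, 0, 1.
μ=1: eigenvector (1, 0, 0).
μ=-1: eigenvector (-1, 0, 1).
μ=0: eigenvector (2, 1, 2).
P = [[1, -1, 2], [0, 0, 1], [0, 1, 2]], D = diag(1, -1, 0), P⁻¹ = [[1, -4, 1], [0, -2, 1], [0, 1, 0]].
M³ = P·diag(1, -1, 0)·P⁻¹ = [[1, -6, 2], [0, 0, 0], [0, 2, -1]].
The requested entry is -6.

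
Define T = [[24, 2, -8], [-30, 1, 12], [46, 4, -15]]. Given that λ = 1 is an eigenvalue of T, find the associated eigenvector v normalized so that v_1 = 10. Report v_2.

-15

T − 1I = [[23, 2, -8], [-30, 0, 12], [46, 4, -16]].
Solving (T − 1I)v = 0 gives the eigenspace spanned by (10, -15, 25).
With v_1 = 10, v = (10, -15, 25), so v_2 = -15.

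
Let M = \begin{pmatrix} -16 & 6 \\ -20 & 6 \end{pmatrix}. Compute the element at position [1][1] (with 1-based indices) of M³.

-976

Characteristic polynomial: t^2 + 10t + 24 = (t + 4)(t + 6), so the eigenvalues are -6, -4.
t=-6: eigenvector (3, 5).
t=-4: eigenvector (1, 2).
P = [[3, 1], [5, 2]], D = diag(-6, -4), P⁻¹ = [[2, -1], [-5, 3]].
M³ = P·diag(-216, -64)·P⁻¹ = [[-976, 456], [-1520, 696]].
The requested entry is -976.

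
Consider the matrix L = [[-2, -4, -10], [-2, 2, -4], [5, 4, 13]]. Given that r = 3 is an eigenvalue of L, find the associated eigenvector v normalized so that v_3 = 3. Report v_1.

-6

L − 3I = [[-5, -4, -10], [-2, -1, -4], [5, 4, 10]].
Solving (L − 3I)v = 0 gives the eigenspace spanned by (-6, 0, 3).
With v_3 = 3, v = (-6, 0, 3), so v_1 = -6.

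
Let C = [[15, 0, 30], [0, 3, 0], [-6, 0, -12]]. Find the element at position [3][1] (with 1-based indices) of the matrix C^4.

-162

Characteristic polynomial: r^3 - 6r^2 + 9r = r(r - 3)^2, so the eigenvalues are 0, 3, 3.
r=3: eigenvector (5, 0, -2).
r=0: eigenvector (-2, 0, 1).
r=3: eigenvector (0, 1, 0).
P = [[5, -2, 0], [0, 0, 1], [-2, 1, 0]], D = diag(3, 0, 3), P⁻¹ = [[1, 0, 2], [2, 0, 5], [0, 1, 0]].
C⁴ = P·diag(81, 0, 81)·P⁻¹ = [[405, 0, 810], [0, 81, 0], [-162, 0, -324]].
The requested entry is -162.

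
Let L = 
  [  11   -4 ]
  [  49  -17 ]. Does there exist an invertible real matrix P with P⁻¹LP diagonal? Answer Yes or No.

Characteristic polynomial: p(μ) = μ^2 + 6μ + 9 = (μ + 3)^2.
μ = -3 has algebraic multiplicity 2; rank(L + 3I) = 1, so geometric multiplicity = 1.
Geometric multiplicity < algebraic multiplicity, so L is not diagonalizable.

No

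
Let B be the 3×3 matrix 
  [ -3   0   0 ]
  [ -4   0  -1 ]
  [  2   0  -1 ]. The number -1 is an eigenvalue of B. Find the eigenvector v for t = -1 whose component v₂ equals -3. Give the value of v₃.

-3

B + 1I = [[-2, 0, 0], [-4, 1, -1], [2, 0, 0]].
Solving (B + 1I)v = 0 gives the eigenspace spanned by (0, -3, -3).
With v₂ = -3, v = (0, -3, -3), so v₃ = -3.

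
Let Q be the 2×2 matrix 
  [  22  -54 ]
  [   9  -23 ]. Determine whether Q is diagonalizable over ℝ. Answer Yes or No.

Yes

Characteristic polynomial: p(t) = t^2 + t - 20 = (t - 4)(t + 5).
All 2 eigenvalues are distinct, so Q is diagonalizable.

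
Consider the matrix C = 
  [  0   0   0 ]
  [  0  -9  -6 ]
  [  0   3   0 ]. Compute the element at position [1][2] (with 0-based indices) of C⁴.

Characteristic polynomial: t^3 + 9t^2 + 18t = t(t + 3)(t + 6), so the eigenvalues are -6, -3, 0.
t=0: eigenvector (1, 0, 0).
t=-3: eigenvector (0, 1, -1).
t=-6: eigenvector (0, 2, -1).
P = [[1, 0, 0], [0, 1, 2], [0, -1, -1]], D = diag(0, -3, -6), P⁻¹ = [[1, 0, 0], [0, -1, -2], [0, 1, 1]].
C⁴ = P·diag(0, 81, 1296)·P⁻¹ = [[0, 0, 0], [0, 2511, 2430], [0, -1215, -1134]].
The requested entry is 2430.

2430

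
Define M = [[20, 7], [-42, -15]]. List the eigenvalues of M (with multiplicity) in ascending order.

-1, 6

Characteristic polynomial: p(μ) = μ^2 - 5μ - 6 = (μ - 6)(μ + 1).
Roots (with multiplicity): -1, 6.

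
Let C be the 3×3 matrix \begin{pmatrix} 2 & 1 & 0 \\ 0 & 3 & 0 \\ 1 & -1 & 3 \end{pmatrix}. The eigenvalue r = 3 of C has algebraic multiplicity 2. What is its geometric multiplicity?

2

C − 3I = [[-1, 1, 0], [0, 0, 0], [1, -1, 0]].
This matrix has rank 1, so its null space has dimension 3 − 1 = 2.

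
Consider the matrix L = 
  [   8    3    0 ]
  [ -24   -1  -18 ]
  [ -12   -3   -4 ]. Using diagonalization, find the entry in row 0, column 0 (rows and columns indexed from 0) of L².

Characteristic polynomial: λ^3 - 3λ^2 - 18λ + 40 = (λ - 5)(λ - 2)(λ + 4), so the eigenvalues are -4, 2, 5.
λ=-4: eigenvector (-1, 4, 2).
λ=5: eigenvector (1, -1, -1).
λ=2: eigenvector (-1, 2, 1).
P = [[-1, 1, -1], [4, -1, 2], [2, -1, 1]], D = diag(-4, 5, 2), P⁻¹ = [[1, 0, 1], [0, 1, -2], [-2, 1, -3]].
L² = P·diag(16, 25, 4)·P⁻¹ = [[-8, 21, -54], [48, -17, 90], [24, -21, 70]].
The requested entry is -8.

-8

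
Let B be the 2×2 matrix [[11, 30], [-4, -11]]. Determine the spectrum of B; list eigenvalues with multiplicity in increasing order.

-1, 1

Characteristic polynomial: p(t) = t^2 - 1 = (t - 1)(t + 1).
Roots (with multiplicity): -1, 1.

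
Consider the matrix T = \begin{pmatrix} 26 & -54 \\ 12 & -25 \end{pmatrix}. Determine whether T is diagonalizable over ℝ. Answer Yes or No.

Yes

Characteristic polynomial: p(r) = r^2 - r - 2 = (r - 2)(r + 1).
All 2 eigenvalues are distinct, so T is diagonalizable.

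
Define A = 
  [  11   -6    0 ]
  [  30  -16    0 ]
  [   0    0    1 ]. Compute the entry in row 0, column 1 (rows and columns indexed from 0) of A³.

-126

Characteristic polynomial: r^3 + 4r^2 - r - 4 = (r - 1)(r + 1)(r + 4), so the eigenvalues are -4, -1, 1.
r=1: eigenvector (0, 0, 1).
r=-4: eigenvector (2, 5, 0).
r=-1: eigenvector (1, 2, 0).
P = [[0, 2, 1], [0, 5, 2], [1, 0, 0]], D = diag(1, -4, -1), P⁻¹ = [[0, 0, 1], [-2, 1, 0], [5, -2, 0]].
A³ = P·diag(1, -64, -1)·P⁻¹ = [[251, -126, 0], [630, -316, 0], [0, 0, 1]].
The requested entry is -126.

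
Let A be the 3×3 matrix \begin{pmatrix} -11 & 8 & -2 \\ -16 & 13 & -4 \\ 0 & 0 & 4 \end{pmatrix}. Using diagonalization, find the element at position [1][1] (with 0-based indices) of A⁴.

Characteristic polynomial: r^3 - 6r^2 - 7r + 60 = (r - 5)(r - 4)(r + 3), so the eigenvalues are -3, 4, 5.
r=5: eigenvector (1, 2, 0).
r=-3: eigenvector (-1, -1, 0).
r=4: eigenvector (2, 4, 1).
P = [[1, -1, 2], [2, -1, 4], [0, 0, 1]], D = diag(5, -3, 4), P⁻¹ = [[-1, 1, -2], [-2, 1, 0], [0, 0, 1]].
A⁴ = P·diag(625, 81, 256)·P⁻¹ = [[-463, 544, -738], [-1088, 1169, -1476], [0, 0, 256]].
The requested entry is 1169.

1169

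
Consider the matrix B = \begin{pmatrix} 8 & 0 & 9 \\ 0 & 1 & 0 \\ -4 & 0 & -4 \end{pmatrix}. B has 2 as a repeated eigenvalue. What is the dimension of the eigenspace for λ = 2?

B − 2I = [[6, 0, 9], [0, -1, 0], [-4, 0, -6]].
This matrix has rank 2, so its null space has dimension 3 − 2 = 1.

1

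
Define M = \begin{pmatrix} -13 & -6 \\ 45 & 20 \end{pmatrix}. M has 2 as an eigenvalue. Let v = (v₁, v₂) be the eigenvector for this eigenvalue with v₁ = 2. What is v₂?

M − 2I = [[-15, -6], [45, 18]].
Solving (M − 2I)v = 0 gives the eigenspace spanned by (2, -5).
With v₁ = 2, v = (2, -5), so v₂ = -5.

-5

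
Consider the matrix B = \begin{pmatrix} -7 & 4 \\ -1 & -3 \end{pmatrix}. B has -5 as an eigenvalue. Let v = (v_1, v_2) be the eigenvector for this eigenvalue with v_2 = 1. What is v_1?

B + 5I = [[-2, 4], [-1, 2]].
Solving (B + 5I)v = 0 gives the eigenspace spanned by (2, 1).
With v_2 = 1, v = (2, 1), so v_1 = 2.

2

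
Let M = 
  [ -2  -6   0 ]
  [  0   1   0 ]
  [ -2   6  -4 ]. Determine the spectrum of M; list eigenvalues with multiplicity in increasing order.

-4, -2, 1

Characteristic polynomial: p(t) = t^3 + 5t^2 + 2t - 8 = (t - 1)(t + 2)(t + 4).
Roots (with multiplicity): -4, -2, 1.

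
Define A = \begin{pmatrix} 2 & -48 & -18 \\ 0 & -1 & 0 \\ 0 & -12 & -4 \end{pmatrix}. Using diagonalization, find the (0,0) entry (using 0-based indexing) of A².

Characteristic polynomial: μ^3 + 3μ^2 - 6μ - 8 = (μ - 2)(μ + 1)(μ + 4), so the eigenvalues are -4, -1, 2.
μ=2: eigenvector (1, 0, 0).
μ=-1: eigenvector (-8, 1, -4).
μ=-4: eigenvector (3, 0, 1).
P = [[1, -8, 3], [0, 1, 0], [0, -4, 1]], D = diag(2, -1, -4), P⁻¹ = [[1, -4, -3], [0, 1, 0], [0, 4, 1]].
A² = P·diag(4, 1, 16)·P⁻¹ = [[4, 168, 36], [0, 1, 0], [0, 60, 16]].
The requested entry is 4.

4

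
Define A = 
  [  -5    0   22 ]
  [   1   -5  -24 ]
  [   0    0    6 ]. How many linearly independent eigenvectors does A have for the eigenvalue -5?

A + 5I = [[0, 0, 22], [1, 0, -24], [0, 0, 11]].
This matrix has rank 2, so its null space has dimension 3 − 2 = 1.

1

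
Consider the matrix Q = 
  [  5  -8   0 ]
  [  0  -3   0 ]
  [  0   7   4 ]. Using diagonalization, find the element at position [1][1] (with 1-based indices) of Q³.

125

Characteristic polynomial: r^3 - 6r^2 - 7r + 60 = (r - 5)(r - 4)(r + 3), so the eigenvalues are -3, 4, 5.
r=5: eigenvector (1, 0, 0).
r=-3: eigenvector (1, 1, -1).
r=4: eigenvector (0, 0, 1).
P = [[1, 1, 0], [0, 1, 0], [0, -1, 1]], D = diag(5, -3, 4), P⁻¹ = [[1, -1, 0], [0, 1, 0], [0, 1, 1]].
Q³ = P·diag(125, -27, 64)·P⁻¹ = [[125, -152, 0], [0, -27, 0], [0, 91, 64]].
The requested entry is 125.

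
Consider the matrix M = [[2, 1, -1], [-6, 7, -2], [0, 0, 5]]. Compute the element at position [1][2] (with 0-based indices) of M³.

-122

Characteristic polynomial: λ^3 - 14λ^2 + 65λ - 100 = (λ - 5)^2(λ - 4), so the eigenvalues are 4, 5, 5.
λ=5: eigenvector (0, 1, 1).
λ=5: eigenvector (1, 1, -2).
λ=4: eigenvector (1, 2, 0).
P = [[0, 1, 1], [1, 1, 2], [1, -2, 0]], D = diag(5, 5, 4), P⁻¹ = [[-4, 2, -1], [-2, 1, -1], [3, -1, 1]].
M³ = P·diag(125, 125, 64)·P⁻¹ = [[-58, 61, -61], [-366, 247, -122], [0, 0, 125]].
The requested entry is -122.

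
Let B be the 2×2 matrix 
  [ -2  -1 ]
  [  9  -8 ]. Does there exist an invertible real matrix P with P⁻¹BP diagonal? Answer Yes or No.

Characteristic polynomial: p(μ) = μ^2 + 10μ + 25 = (μ + 5)^2.
μ = -5 has algebraic multiplicity 2; rank(B + 5I) = 1, so geometric multiplicity = 1.
Geometric multiplicity < algebraic multiplicity, so B is not diagonalizable.

No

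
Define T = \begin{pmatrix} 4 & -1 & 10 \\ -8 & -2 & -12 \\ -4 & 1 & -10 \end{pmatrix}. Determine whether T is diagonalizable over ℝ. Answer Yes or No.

Characteristic polynomial: p(s) = s^3 + 8s^2 + 16s = s(s + 4)^2.
s = -4 has algebraic multiplicity 2; rank(T + 4I) = 2, so geometric multiplicity = 1.
Geometric multiplicity < algebraic multiplicity, so T is not diagonalizable.

No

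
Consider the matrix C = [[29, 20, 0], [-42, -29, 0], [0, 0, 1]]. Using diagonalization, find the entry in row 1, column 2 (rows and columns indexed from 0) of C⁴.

0

Characteristic polynomial: t^3 - t^2 - t + 1 = (t - 1)^2(t + 1), so the eigenvalues are -1, 1, 1.
t=1: eigenvector (5, -7, 0).
t=-1: eigenvector (-2, 3, 0).
t=1: eigenvector (0, 0, 1).
P = [[5, -2, 0], [-7, 3, 0], [0, 0, 1]], D = diag(1, -1, 1), P⁻¹ = [[3, 2, 0], [7, 5, 0], [0, 0, 1]].
C⁴ = P·diag(1, 1, 1)·P⁻¹ = [[1, 0, 0], [0, 1, 0], [0, 0, 1]].
The requested entry is 0.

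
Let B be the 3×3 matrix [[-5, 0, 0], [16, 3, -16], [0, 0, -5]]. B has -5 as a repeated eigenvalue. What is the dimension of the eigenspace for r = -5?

2

B + 5I = [[0, 0, 0], [16, 8, -16], [0, 0, 0]].
This matrix has rank 1, so its null space has dimension 3 − 1 = 2.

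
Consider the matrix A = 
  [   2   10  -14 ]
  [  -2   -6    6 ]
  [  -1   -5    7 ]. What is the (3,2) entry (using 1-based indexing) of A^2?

-15

Characteristic polynomial: μ^3 - 3μ^2 - 4μ = μ(μ - 4)(μ + 1), so the eigenvalues are -1, 0, 4.
μ=0: eigenvector (3, -2, -1).
μ=4: eigenvector (-2, 1, 1).
μ=-1: eigenvector (-2, 2, 1).
P = [[3, -2, -2], [-2, 1, 2], [-1, 1, 1]], D = diag(0, 4, -1), P⁻¹ = [[1, 0, 2], [0, -1, 2], [1, 1, 1]].
A² = P·diag(0, 16, 1)·P⁻¹ = [[-2, 30, -66], [2, -14, 34], [1, -15, 33]].
The requested entry is -15.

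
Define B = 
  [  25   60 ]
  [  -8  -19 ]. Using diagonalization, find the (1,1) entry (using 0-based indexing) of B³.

Characteristic polynomial: μ^2 - 6μ + 5 = (μ - 5)(μ - 1), so the eigenvalues are 1, 5.
μ=1: eigenvector (-5, 2).
μ=5: eigenvector (-3, 1).
P = [[-5, -3], [2, 1]], D = diag(1, 5), P⁻¹ = [[1, 3], [-2, -5]].
B³ = P·diag(1, 125)·P⁻¹ = [[745, 1860], [-248, -619]].
The requested entry is -619.

-619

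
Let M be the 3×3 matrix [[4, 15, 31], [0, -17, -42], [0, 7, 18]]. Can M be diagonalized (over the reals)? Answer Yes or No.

No

Characteristic polynomial: p(t) = t^3 - 5t^2 - 8t + 48 = (t - 4)^2(t + 3).
t = 4 has algebraic multiplicity 2; rank(M − 4I) = 2, so geometric multiplicity = 1.
Geometric multiplicity < algebraic multiplicity, so M is not diagonalizable.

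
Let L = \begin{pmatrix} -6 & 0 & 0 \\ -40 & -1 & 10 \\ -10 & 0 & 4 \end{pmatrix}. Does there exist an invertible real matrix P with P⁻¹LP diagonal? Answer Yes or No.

Yes

Characteristic polynomial: p(t) = t^3 + 3t^2 - 22t - 24 = (t - 4)(t + 1)(t + 6).
All 3 eigenvalues are distinct, so L is diagonalizable.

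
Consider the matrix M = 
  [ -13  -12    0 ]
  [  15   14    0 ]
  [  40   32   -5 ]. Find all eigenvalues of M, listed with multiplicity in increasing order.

Characteristic polynomial: p(λ) = λ^3 + 4λ^2 - 7λ - 10 = (λ - 2)(λ + 1)(λ + 5).
Roots (with multiplicity): -5, -1, 2.

-5, -1, 2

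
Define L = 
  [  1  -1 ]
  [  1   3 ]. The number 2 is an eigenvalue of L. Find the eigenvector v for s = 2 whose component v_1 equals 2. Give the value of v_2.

L − 2I = [[-1, -1], [1, 1]].
Solving (L − 2I)v = 0 gives the eigenspace spanned by (2, -2).
With v_1 = 2, v = (2, -2), so v_2 = -2.

-2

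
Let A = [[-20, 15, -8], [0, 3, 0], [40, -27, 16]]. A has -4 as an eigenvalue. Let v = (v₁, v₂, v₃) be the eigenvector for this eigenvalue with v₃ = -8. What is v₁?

4

A + 4I = [[-16, 15, -8], [0, 7, 0], [40, -27, 20]].
Solving (A + 4I)v = 0 gives the eigenspace spanned by (4, 0, -8).
With v₃ = -8, v = (4, 0, -8), so v₁ = 4.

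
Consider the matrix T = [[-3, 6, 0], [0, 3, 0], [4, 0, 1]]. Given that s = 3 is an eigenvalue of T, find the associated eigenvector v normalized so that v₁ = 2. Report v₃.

T − 3I = [[-6, 6, 0], [0, 0, 0], [4, 0, -2]].
Solving (T − 3I)v = 0 gives the eigenspace spanned by (2, 2, 4).
With v₁ = 2, v = (2, 2, 4), so v₃ = 4.

4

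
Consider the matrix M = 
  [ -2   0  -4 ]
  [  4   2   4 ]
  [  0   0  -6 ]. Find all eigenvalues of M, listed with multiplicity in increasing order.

Characteristic polynomial: p(t) = t^3 + 6t^2 - 4t - 24 = (t - 2)(t + 2)(t + 6).
Roots (with multiplicity): -6, -2, 2.

-6, -2, 2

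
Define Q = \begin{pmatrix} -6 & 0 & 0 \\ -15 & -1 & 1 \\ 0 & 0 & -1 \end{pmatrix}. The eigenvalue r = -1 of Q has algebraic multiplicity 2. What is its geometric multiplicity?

Q + 1I = [[-5, 0, 0], [-15, 0, 1], [0, 0, 0]].
This matrix has rank 2, so its null space has dimension 3 − 2 = 1.

1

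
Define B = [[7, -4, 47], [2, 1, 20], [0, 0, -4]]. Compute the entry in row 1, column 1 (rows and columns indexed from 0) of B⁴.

-463

Characteristic polynomial: λ^3 - 4λ^2 - 17λ + 60 = (λ - 5)(λ - 3)(λ + 4), so the eigenvalues are -4, 3, 5.
λ=-4: eigenvector (-5, -2, 1).
λ=5: eigenvector (-2, -1, 0).
λ=3: eigenvector (1, 1, 0).
P = [[-5, -2, 1], [-2, -1, 1], [1, 0, 0]], D = diag(-4, 5, 3), P⁻¹ = [[0, 0, 1], [-1, 1, -3], [-1, 2, -1]].
B⁴ = P·diag(256, 625, 81)·P⁻¹ = [[1169, -1088, 2389], [544, -463, 1282], [0, 0, 256]].
The requested entry is -463.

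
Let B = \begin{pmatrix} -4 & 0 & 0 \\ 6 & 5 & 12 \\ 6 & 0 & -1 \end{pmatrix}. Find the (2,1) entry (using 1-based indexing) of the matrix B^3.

Characteristic polynomial: t^3 - 21t - 20 = (t - 5)(t + 1)(t + 4), so the eigenvalues are -4, -1, 5.
t=5: eigenvector (0, 1, 0).
t=-4: eigenvector (1, 2, -2).
t=-1: eigenvector (0, -2, 1).
P = [[0, 1, 0], [1, 2, -2], [0, -2, 1]], D = diag(5, -4, -1), P⁻¹ = [[2, 1, 2], [1, 0, 0], [2, 0, 1]].
B³ = P·diag(125, -64, -1)·P⁻¹ = [[-64, 0, 0], [126, 125, 252], [126, 0, -1]].
The requested entry is 126.

126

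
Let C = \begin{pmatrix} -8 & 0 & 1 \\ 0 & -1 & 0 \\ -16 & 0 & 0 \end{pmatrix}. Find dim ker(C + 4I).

1

C + 4I = [[-4, 0, 1], [0, 3, 0], [-16, 0, 4]].
This matrix has rank 2, so its null space has dimension 3 − 2 = 1.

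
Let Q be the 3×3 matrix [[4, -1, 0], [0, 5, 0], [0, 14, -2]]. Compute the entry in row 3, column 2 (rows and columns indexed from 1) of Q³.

Characteristic polynomial: λ^3 - 7λ^2 + 2λ + 40 = (λ - 5)(λ - 4)(λ + 2), so the eigenvalues are -2, 4, 5.
λ=4: eigenvector (1, 0, 0).
λ=5: eigenvector (-1, 1, 2).
λ=-2: eigenvector (0, 0, 1).
P = [[1, -1, 0], [0, 1, 0], [0, 2, 1]], D = diag(4, 5, -2), P⁻¹ = [[1, 1, 0], [0, 1, 0], [0, -2, 1]].
Q³ = P·diag(64, 125, -8)·P⁻¹ = [[64, -61, 0], [0, 125, 0], [0, 266, -8]].
The requested entry is 266.

266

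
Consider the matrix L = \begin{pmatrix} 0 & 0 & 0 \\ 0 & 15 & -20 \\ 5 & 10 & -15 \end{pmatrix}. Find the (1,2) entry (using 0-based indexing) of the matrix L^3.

Characteristic polynomial: r^3 - 25r = r(r - 5)(r + 5), so the eigenvalues are -5, 0, 5.
r=0: eigenvector (1, 4, 3).
r=-5: eigenvector (0, 1, 1).
r=5: eigenvector (0, 2, 1).
P = [[1, 0, 0], [4, 1, 2], [3, 1, 1]], D = diag(0, -5, 5), P⁻¹ = [[1, 0, 0], [-2, -1, 2], [-1, 1, -1]].
L³ = P·diag(0, -125, 125)·P⁻¹ = [[0, 0, 0], [0, 375, -500], [125, 250, -375]].
The requested entry is -500.

-500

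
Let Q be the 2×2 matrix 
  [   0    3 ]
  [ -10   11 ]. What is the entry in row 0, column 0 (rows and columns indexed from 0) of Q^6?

-139530

Characteristic polynomial: μ^2 - 11μ + 30 = (μ - 6)(μ - 5), so the eigenvalues are 5, 6.
μ=5: eigenvector (-3, -5).
μ=6: eigenvector (1, 2).
P = [[-3, 1], [-5, 2]], D = diag(5, 6), P⁻¹ = [[-2, 1], [-5, 3]].
Q⁶ = P·diag(15625, 46656)·P⁻¹ = [[-139530, 93093], [-310310, 201811]].
The requested entry is -139530.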